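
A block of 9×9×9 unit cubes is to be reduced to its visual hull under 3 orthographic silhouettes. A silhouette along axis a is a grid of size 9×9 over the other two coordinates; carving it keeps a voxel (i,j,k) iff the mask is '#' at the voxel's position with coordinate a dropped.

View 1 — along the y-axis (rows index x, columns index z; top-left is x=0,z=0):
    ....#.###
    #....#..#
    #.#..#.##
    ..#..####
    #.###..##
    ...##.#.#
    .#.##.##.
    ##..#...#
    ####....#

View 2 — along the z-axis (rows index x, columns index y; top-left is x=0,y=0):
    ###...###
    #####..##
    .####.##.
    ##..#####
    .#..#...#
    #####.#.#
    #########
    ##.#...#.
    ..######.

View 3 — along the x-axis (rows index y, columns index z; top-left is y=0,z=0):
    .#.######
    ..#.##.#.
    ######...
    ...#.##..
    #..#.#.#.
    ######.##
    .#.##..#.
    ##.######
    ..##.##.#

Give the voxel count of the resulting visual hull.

before carving: 729 voxels (9×9×9)
  1. axis=1 (XZ plane), |mask|=41  ⇒  voxels=369
  2. axis=2 (XY plane), |mask|=55  ⇒  voxels=247
  3. axis=0 (YZ plane), |mask|=49  ⇒  voxels=144

144 voxels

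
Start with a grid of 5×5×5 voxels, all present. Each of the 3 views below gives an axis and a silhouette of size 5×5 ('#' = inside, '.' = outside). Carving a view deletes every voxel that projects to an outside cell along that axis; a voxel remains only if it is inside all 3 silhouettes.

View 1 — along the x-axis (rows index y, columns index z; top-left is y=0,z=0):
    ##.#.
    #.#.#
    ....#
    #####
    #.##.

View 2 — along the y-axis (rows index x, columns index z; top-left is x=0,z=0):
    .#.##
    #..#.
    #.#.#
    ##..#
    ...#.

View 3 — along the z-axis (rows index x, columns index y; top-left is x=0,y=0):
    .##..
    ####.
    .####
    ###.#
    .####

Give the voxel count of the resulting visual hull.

before carving: 125 voxels (5×5×5)
step 1: project along x, AND mask (15/25) → |grid| = 75
step 2: project along y, AND mask (12/25) → |grid| = 37
step 3: project along z, AND mask (18/25) → |grid| = 24

24 voxels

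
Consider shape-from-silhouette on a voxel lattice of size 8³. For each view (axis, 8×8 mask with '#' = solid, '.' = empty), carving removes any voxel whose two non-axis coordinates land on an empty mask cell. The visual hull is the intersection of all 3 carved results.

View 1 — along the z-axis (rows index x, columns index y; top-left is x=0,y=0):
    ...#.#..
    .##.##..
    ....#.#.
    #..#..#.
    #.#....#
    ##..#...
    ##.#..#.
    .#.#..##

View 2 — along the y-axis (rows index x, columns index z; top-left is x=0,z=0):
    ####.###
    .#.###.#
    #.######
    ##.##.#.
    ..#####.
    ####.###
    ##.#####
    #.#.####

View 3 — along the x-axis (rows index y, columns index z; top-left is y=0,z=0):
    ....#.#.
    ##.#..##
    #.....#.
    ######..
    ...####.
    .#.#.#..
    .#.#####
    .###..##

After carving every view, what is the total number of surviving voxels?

before carving: 512 voxels (8×8×8)
carve view 1 (along z, XY-mask fill 25/64): 200 voxels remain
carve view 2 (along y, XZ-mask fill 49/64): 151 voxels remain
carve view 3 (along x, YZ-mask fill 33/64): 83 voxels remain

voxel count = 83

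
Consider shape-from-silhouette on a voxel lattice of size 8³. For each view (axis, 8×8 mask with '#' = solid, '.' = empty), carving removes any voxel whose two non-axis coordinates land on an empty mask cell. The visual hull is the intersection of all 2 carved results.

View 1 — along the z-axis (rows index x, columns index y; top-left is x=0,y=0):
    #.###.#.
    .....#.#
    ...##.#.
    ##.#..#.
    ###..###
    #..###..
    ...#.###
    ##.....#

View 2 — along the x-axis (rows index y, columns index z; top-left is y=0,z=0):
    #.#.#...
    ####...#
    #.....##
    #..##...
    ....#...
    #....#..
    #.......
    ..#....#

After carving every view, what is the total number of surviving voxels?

before carving: 512 voxels (8×8×8)
step 1: project along z, AND mask (31/64) → |grid| = 248
step 2: project along x, AND mask (20/64) → |grid| = 75

75 voxels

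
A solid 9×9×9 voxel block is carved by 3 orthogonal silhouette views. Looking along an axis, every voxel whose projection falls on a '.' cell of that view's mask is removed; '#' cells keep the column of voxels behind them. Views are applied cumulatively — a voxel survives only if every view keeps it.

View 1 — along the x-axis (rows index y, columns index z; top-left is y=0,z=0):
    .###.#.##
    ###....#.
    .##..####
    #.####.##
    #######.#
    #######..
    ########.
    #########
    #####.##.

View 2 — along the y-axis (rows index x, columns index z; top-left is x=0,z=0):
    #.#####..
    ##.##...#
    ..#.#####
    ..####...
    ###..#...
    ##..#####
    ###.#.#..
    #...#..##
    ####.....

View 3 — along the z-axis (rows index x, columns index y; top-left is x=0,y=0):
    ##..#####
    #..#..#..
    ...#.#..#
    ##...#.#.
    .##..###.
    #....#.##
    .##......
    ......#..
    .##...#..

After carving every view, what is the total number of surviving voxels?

full grid |V| = 729
[1] x-view keeps 62 columns → grid now 558
[2] y-view keeps 45 columns → grid now 313
[3] z-view keeps 32 columns → grid now 127

|visual hull| = 127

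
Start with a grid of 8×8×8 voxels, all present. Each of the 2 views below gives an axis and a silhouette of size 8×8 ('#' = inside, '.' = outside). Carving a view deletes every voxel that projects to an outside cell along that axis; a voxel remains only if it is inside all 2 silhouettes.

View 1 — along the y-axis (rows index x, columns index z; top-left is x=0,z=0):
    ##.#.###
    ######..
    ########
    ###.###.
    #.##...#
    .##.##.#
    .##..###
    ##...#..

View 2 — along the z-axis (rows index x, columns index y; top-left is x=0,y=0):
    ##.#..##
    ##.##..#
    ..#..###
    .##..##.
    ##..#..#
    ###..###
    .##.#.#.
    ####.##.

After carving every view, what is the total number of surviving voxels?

remaining voxels: 200

before carving: 512 voxels (8×8×8)
V1 y: intersect with XZ mask (43 set) -- 344 left
V2 z: intersect with XY mask (38 set) -- 200 left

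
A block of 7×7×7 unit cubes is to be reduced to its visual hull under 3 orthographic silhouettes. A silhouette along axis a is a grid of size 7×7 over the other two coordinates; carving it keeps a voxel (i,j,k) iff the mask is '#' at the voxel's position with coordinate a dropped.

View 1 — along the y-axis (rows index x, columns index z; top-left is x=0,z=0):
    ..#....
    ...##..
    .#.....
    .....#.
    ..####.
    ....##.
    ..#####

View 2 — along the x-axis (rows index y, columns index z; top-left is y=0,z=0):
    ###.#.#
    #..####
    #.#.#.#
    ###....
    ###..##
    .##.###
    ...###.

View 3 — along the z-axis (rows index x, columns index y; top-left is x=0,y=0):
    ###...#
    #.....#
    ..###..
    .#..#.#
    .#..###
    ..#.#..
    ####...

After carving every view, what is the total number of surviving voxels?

voxel count = 34

before carving: 343 voxels (7×7×7)
step 1: project along y, AND mask (16/49) → |grid| = 112
step 2: project along x, AND mask (30/49) → |grid| = 66
step 3: project along z, AND mask (22/49) → |grid| = 34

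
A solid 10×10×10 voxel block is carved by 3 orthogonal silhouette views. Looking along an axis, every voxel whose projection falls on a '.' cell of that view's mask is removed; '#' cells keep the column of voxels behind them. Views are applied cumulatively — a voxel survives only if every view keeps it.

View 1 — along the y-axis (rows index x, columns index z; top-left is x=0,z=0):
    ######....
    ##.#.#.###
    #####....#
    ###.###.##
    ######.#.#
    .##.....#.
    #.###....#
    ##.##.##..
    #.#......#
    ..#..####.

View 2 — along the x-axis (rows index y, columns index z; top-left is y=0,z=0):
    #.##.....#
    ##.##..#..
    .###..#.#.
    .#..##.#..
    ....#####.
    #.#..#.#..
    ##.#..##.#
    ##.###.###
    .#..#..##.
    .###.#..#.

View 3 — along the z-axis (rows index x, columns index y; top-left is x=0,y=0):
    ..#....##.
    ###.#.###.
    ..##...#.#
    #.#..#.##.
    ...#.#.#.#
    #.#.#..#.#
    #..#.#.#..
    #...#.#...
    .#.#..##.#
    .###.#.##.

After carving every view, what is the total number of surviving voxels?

voxel count = 140

full grid |V| = 1000
step 1: project along y, AND mask (57/100) → |grid| = 570
step 2: project along x, AND mask (50/100) → |grid| = 287
step 3: project along z, AND mask (46/100) → |grid| = 140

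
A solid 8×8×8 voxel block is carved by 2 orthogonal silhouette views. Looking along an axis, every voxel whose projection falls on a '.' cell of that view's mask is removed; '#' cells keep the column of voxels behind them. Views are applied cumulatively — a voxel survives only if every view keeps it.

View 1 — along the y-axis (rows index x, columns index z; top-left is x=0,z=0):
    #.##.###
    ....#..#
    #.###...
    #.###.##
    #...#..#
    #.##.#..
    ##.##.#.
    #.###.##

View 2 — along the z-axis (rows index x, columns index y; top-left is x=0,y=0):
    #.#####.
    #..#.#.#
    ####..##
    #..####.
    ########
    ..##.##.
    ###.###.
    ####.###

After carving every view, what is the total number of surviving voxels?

210 voxels

start: 8×8×8 = 512 voxels
V1 y: intersect with XZ mask (36 set) -- 288 left
V2 z: intersect with XY mask (46 set) -- 210 left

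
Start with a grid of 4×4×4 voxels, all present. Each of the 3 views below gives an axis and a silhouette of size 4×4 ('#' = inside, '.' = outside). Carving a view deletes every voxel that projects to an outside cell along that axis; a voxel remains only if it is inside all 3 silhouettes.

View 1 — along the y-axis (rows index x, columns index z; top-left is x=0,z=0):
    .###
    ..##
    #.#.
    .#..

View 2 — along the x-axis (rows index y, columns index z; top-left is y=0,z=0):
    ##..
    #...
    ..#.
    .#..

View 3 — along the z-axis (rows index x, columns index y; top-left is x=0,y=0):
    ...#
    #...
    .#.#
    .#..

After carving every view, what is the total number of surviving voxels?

2 voxels

before carving: 64 voxels (4×4×4)
carve view 1 (along y, XZ-mask fill 8/16): 32 voxels remain
carve view 2 (along x, YZ-mask fill 5/16): 9 voxels remain
carve view 3 (along z, XY-mask fill 5/16): 2 voxels remain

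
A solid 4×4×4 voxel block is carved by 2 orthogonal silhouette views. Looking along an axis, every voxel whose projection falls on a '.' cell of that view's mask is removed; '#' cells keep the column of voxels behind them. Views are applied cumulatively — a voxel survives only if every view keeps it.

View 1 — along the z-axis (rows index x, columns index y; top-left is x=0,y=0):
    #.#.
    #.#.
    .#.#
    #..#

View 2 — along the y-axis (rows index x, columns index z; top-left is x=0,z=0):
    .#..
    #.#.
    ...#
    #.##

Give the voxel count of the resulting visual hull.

full grid |V| = 64
step 1: project along z, AND mask (8/16) → |grid| = 32
step 2: project along y, AND mask (7/16) → |grid| = 14

14 voxels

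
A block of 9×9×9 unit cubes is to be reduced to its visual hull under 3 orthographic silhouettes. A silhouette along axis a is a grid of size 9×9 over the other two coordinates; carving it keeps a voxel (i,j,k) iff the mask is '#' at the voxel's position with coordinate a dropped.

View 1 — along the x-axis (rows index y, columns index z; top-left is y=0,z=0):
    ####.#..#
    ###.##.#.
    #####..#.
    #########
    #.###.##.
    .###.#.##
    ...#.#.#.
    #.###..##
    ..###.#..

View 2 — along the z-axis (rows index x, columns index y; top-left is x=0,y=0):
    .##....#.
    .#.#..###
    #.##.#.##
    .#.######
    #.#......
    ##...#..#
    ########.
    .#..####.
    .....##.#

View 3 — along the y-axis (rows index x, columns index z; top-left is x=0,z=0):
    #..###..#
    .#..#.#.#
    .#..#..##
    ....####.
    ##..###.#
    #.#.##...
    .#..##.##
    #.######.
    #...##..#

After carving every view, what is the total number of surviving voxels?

full grid |V| = 729
step 1: project along x, AND mask (52/81) → |grid| = 468
step 2: project along z, AND mask (43/81) → |grid| = 245
step 3: project along y, AND mask (43/81) → |grid| = 125

voxel count = 125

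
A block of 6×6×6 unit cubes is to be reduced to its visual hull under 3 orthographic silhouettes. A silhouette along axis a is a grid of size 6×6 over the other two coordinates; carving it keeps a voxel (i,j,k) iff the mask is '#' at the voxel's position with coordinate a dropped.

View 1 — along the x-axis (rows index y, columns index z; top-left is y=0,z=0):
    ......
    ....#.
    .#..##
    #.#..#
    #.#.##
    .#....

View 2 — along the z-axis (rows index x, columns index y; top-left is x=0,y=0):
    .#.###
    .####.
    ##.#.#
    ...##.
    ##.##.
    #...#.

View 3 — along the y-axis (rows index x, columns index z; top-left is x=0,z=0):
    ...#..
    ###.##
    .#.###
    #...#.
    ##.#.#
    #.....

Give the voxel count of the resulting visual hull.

initial block: 6^3 = 216
  1. axis=0 (YZ plane), |mask|=12  ⇒  voxels=72
  2. axis=2 (XY plane), |mask|=20  ⇒  voxels=44
  3. axis=1 (XZ plane), |mask|=17  ⇒  voxels=22

22 voxels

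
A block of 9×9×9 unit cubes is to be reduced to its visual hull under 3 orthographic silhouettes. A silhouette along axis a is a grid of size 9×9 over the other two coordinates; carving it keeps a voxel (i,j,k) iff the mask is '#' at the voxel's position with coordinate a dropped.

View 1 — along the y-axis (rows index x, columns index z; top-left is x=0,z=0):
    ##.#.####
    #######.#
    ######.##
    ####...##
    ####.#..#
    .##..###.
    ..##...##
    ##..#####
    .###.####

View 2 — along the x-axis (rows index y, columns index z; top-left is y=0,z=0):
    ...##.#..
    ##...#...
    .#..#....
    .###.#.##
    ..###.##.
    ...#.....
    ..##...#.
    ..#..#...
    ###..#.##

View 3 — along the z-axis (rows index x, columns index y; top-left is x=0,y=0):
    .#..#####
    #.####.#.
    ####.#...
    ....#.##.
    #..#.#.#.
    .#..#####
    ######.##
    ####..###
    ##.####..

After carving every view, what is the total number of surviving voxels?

before carving: 729 voxels (9×9×9)
step 1: project along y, AND mask (58/81) → |grid| = 522
step 2: project along x, AND mask (31/81) → |grid| = 205
step 3: project along z, AND mask (51/81) → |grid| = 124

remaining voxels: 124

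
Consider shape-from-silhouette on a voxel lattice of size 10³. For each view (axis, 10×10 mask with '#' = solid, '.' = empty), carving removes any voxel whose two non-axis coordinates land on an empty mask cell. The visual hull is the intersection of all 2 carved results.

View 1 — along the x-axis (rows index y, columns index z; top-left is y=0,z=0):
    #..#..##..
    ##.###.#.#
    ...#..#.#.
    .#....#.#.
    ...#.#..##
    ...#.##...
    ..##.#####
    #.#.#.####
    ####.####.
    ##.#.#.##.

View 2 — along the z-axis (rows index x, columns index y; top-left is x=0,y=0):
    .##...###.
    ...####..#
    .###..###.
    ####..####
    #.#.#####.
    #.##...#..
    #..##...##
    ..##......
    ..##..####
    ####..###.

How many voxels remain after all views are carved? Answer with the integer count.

voxel count = 292

full grid |V| = 1000
[1] x-view keeps 52 columns → grid now 520
[2] z-view keeps 55 columns → grid now 292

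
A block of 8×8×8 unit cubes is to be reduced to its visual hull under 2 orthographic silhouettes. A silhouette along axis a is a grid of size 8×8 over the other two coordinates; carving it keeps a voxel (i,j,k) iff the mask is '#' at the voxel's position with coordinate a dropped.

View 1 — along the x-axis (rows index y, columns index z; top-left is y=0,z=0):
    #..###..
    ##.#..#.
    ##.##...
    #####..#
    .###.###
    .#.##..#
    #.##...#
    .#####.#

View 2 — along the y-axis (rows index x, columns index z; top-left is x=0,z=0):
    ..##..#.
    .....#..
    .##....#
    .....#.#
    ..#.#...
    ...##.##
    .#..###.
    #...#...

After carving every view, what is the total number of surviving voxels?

start: 8×8×8 = 512 voxels
carve view 1 (along x, YZ-mask fill 38/64): 304 voxels remain
carve view 2 (along y, XZ-mask fill 21/64): 95 voxels remain

|visual hull| = 95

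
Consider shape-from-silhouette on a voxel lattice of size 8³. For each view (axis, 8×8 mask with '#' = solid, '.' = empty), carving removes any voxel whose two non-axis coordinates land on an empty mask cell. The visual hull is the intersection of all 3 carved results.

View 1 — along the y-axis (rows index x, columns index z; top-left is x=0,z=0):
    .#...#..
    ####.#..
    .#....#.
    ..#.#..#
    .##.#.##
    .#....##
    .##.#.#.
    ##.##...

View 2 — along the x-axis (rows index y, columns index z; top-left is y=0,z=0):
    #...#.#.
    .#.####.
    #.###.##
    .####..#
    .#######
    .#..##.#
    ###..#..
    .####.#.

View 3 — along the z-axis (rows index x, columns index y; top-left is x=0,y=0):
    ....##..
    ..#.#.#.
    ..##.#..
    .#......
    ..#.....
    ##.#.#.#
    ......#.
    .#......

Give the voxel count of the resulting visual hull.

before carving: 512 voxels (8×8×8)
after view 1 [y-axis, 28 of 64 cells solid] → remaining = 224
after view 2 [x-axis, 39 of 64 cells solid] → remaining = 146
after view 3 [z-axis, 17 of 64 cells solid] → remaining = 37

remaining voxels: 37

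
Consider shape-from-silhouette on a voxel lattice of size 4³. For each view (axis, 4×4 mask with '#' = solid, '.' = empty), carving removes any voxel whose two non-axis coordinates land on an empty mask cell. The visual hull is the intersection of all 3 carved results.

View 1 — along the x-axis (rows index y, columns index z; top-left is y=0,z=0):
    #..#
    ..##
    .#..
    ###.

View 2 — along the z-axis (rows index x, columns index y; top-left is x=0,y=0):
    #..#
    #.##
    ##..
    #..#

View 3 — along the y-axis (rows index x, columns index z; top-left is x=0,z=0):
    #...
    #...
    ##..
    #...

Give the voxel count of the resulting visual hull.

before carving: 64 voxels (4×4×4)
carve view 1 (along x, YZ-mask fill 8/16): 32 voxels remain
carve view 2 (along z, XY-mask fill 9/16): 20 voxels remain
carve view 3 (along y, XZ-mask fill 5/16): 7 voxels remain

7 voxels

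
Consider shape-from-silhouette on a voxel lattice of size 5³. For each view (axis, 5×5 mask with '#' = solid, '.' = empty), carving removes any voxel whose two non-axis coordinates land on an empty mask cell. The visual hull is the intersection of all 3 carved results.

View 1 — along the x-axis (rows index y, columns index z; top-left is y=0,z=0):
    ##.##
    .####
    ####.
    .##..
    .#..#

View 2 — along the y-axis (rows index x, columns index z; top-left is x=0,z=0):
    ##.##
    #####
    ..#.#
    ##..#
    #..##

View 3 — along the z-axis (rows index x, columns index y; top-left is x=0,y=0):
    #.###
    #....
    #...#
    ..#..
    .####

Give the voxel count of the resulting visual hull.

start: 5×5×5 = 125 voxels
after view 1 [x-axis, 16 of 25 cells solid] → remaining = 80
after view 2 [y-axis, 17 of 25 cells solid] → remaining = 53
after view 3 [z-axis, 12 of 25 cells solid] → remaining = 23

voxel count = 23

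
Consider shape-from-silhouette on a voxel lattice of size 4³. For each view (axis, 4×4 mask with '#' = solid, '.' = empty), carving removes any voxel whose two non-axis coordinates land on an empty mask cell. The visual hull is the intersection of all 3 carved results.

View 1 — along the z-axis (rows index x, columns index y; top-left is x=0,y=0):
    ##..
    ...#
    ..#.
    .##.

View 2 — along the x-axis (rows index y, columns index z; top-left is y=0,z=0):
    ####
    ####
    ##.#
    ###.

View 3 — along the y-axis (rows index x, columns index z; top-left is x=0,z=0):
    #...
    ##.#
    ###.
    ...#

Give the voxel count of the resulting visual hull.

voxel count = 8

full grid |V| = 64
[1] z-view keeps 6 columns → grid now 24
[2] x-view keeps 14 columns → grid now 21
[3] y-view keeps 8 columns → grid now 8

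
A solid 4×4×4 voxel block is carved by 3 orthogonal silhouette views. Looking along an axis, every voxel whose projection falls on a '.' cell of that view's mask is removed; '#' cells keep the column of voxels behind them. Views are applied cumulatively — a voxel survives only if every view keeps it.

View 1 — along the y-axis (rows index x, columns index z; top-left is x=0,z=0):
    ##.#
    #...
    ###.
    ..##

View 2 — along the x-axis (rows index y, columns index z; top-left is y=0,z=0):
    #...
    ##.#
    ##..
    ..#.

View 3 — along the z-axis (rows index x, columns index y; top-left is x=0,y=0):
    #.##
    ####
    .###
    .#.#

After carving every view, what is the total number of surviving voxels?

initial block: 4^3 = 64
  1. axis=1 (XZ plane), |mask|=9  ⇒  voxels=36
  2. axis=0 (YZ plane), |mask|=7  ⇒  voxels=17
  3. axis=2 (XY plane), |mask|=12  ⇒  voxels=13

|visual hull| = 13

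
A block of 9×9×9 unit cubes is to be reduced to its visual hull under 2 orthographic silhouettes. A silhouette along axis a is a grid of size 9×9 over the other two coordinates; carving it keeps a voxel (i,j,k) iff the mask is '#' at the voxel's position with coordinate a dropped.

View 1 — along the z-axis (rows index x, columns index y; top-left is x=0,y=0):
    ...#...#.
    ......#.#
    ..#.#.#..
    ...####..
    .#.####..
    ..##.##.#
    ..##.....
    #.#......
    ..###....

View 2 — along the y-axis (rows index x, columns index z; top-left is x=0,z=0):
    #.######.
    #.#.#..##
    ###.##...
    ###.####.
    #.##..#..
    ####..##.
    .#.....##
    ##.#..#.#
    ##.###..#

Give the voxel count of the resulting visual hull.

initial block: 9^3 = 729
step 1: project along z, AND mask (28/81) → |grid| = 252
step 2: project along y, AND mask (48/81) → |grid| = 151

remaining voxels: 151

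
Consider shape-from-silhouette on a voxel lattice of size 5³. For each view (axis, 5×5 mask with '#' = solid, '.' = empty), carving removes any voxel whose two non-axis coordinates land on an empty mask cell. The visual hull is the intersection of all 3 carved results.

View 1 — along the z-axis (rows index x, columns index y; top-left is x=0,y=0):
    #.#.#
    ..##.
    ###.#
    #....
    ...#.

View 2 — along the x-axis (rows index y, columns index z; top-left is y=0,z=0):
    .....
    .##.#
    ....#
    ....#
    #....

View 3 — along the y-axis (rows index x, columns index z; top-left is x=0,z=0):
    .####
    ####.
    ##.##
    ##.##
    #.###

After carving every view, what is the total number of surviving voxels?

before carving: 125 voxels (5×5×5)
after view 1 [z-axis, 11 of 25 cells solid] → remaining = 55
after view 2 [x-axis, 6 of 25 cells solid] → remaining = 10
after view 3 [y-axis, 20 of 25 cells solid] → remaining = 6

remaining voxels: 6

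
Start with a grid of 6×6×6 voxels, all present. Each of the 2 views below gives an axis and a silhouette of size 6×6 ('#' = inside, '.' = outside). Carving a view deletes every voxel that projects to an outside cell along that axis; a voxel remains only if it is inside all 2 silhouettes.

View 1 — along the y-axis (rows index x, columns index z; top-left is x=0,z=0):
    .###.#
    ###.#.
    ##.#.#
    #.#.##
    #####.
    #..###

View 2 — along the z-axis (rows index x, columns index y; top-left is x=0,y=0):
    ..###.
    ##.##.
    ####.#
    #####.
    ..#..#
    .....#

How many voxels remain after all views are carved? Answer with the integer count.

initial block: 6^3 = 216
  1. axis=1 (XZ plane), |mask|=25  ⇒  voxels=150
  2. axis=2 (XY plane), |mask|=20  ⇒  voxels=82

voxel count = 82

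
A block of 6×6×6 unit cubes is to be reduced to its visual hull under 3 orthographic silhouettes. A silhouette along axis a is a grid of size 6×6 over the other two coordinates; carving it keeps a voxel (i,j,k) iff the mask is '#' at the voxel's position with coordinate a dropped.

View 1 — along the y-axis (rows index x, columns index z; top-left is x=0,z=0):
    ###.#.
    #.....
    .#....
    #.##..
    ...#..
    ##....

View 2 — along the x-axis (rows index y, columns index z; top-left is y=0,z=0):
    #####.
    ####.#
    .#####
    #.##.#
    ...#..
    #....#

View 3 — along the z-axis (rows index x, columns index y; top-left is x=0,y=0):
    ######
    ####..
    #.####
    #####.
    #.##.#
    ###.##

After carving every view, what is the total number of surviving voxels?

start: 6×6×6 = 216 voxels
carve view 1 (along y, XZ-mask fill 12/36): 72 voxels remain
carve view 2 (along x, YZ-mask fill 22/36): 45 voxels remain
carve view 3 (along z, XY-mask fill 29/36): 39 voxels remain

remaining voxels: 39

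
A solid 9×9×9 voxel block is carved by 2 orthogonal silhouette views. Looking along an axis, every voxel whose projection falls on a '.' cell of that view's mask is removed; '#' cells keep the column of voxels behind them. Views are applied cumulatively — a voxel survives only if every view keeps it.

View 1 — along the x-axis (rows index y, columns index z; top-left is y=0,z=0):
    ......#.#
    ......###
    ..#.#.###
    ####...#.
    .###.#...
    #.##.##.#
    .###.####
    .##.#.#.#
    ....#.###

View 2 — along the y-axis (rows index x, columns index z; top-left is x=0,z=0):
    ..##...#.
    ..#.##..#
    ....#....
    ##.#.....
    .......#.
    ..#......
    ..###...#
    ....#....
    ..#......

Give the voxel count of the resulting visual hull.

start: 9×9×9 = 729 voxels
carve view 1 (along x, YZ-mask fill 41/81): 369 voxels remain
carve view 2 (along y, XZ-mask fill 19/81): 87 voxels remain

voxel count = 87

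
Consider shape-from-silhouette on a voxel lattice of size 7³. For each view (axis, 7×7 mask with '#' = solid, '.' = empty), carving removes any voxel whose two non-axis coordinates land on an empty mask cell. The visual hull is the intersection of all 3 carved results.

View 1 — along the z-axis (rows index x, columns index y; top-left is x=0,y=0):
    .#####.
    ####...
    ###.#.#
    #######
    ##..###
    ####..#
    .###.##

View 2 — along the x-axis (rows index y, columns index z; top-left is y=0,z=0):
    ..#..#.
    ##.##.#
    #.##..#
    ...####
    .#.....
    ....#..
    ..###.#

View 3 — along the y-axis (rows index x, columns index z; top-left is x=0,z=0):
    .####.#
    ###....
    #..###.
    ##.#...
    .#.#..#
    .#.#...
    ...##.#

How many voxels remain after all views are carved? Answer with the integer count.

|visual hull| = 56

initial block: 7^3 = 343
after view 1 [z-axis, 36 of 49 cells solid] → remaining = 252
after view 2 [x-axis, 21 of 49 cells solid] → remaining = 117
after view 3 [y-axis, 23 of 49 cells solid] → remaining = 56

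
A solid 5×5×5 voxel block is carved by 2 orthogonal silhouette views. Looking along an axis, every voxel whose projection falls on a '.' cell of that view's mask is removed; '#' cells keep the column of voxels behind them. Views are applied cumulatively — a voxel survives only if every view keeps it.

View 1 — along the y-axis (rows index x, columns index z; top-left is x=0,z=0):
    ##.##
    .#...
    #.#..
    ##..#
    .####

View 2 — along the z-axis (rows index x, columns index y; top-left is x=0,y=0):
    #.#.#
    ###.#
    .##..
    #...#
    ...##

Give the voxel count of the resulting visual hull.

initial block: 5^3 = 125
carve view 1 (along y, XZ-mask fill 14/25): 70 voxels remain
carve view 2 (along z, XY-mask fill 13/25): 34 voxels remain

voxel count = 34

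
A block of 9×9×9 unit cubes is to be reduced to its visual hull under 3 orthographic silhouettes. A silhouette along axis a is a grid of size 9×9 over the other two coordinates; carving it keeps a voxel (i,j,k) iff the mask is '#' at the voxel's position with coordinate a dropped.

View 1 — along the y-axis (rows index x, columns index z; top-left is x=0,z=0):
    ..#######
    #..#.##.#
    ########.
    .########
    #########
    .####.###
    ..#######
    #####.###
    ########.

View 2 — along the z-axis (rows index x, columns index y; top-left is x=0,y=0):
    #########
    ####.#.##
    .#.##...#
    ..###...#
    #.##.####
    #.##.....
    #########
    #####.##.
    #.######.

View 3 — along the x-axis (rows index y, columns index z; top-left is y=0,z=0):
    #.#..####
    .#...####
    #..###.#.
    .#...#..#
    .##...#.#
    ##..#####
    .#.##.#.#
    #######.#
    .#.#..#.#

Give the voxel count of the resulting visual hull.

remaining voxels: 233

full grid |V| = 729
  1. axis=1 (XZ plane), |mask|=67  ⇒  voxels=603
  2. axis=2 (XY plane), |mask|=57  ⇒  voxels=421
  3. axis=0 (YZ plane), |mask|=47  ⇒  voxels=233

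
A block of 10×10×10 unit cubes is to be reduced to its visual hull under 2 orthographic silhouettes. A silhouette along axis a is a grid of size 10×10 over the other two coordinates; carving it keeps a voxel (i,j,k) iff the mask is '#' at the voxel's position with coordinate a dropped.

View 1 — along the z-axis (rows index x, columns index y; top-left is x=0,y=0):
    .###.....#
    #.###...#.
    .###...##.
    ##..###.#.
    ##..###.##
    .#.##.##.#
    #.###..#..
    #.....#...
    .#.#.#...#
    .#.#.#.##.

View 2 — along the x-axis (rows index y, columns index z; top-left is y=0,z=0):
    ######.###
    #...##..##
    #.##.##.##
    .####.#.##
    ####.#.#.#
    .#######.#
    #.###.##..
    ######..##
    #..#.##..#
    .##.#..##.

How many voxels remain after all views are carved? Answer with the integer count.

before carving: 1000 voxels (10×10×10)
  1. axis=2 (XY plane), |mask|=49  ⇒  voxels=490
  2. axis=0 (YZ plane), |mask|=67  ⇒  voxels=325

325 voxels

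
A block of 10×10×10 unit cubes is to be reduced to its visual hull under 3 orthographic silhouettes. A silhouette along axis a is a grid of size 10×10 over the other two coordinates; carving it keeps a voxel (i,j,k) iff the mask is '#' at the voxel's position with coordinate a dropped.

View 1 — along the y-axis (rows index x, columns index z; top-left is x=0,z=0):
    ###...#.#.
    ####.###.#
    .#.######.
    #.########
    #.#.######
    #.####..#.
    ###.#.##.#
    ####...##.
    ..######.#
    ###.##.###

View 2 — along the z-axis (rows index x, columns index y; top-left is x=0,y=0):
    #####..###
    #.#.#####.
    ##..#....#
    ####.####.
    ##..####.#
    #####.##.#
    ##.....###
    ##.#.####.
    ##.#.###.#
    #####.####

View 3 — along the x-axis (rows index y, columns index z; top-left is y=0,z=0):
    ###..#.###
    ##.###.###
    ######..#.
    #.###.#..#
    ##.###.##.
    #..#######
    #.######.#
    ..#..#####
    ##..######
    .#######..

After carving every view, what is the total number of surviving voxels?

365 voxels

start: 10×10×10 = 1000 voxels
step 1: project along y, AND mask (71/100) → |grid| = 710
step 2: project along z, AND mask (70/100) → |grid| = 498
step 3: project along x, AND mask (72/100) → |grid| = 365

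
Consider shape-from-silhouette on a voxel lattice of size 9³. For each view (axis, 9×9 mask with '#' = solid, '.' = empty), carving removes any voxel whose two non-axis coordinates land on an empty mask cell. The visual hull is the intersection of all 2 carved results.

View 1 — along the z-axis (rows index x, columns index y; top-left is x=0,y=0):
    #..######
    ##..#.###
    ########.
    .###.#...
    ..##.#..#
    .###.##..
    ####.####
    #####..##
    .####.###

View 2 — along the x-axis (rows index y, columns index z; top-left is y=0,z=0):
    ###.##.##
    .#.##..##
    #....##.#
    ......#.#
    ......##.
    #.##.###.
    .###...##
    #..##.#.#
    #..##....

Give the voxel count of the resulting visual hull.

remaining voxels: 238

before carving: 729 voxels (9×9×9)
  1. axis=2 (XY plane), |mask|=56  ⇒  voxels=504
  2. axis=0 (YZ plane), |mask|=39  ⇒  voxels=238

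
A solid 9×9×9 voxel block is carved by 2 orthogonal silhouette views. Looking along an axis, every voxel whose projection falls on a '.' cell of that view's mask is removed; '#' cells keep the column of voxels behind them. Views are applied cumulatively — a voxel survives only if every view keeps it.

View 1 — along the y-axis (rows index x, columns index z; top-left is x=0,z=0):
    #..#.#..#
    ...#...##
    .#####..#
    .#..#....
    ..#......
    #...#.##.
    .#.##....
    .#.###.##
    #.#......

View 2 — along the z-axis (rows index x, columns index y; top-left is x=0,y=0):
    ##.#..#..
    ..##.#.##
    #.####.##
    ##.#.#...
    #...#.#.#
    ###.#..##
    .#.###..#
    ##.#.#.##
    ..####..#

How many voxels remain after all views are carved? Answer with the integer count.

before carving: 729 voxels (9×9×9)
  1. axis=1 (XZ plane), |mask|=31  ⇒  voxels=279
  2. axis=2 (XY plane), |mask|=46  ⇒  voxels=170

remaining voxels: 170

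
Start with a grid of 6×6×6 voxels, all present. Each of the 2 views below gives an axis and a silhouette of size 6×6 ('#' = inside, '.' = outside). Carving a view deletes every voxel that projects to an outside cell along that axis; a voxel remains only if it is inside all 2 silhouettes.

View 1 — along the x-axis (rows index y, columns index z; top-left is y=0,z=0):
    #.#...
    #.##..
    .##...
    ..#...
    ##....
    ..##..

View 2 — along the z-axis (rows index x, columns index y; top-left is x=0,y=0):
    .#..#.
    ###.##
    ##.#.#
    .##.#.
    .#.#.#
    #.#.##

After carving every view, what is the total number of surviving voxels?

45 voxels

start: 6×6×6 = 216 voxels
after view 1 [x-axis, 12 of 36 cells solid] → remaining = 72
after view 2 [z-axis, 21 of 36 cells solid] → remaining = 45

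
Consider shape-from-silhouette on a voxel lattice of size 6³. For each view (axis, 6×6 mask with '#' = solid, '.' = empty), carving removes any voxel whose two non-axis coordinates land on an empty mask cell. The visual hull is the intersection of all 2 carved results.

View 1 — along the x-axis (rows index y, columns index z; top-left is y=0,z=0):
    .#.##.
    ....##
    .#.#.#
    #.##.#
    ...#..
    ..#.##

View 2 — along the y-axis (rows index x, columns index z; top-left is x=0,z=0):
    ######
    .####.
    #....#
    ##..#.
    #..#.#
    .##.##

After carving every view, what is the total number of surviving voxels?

initial block: 6^3 = 216
carve view 1 (along x, YZ-mask fill 16/36): 96 voxels remain
carve view 2 (along y, XZ-mask fill 22/36): 58 voxels remain

remaining voxels: 58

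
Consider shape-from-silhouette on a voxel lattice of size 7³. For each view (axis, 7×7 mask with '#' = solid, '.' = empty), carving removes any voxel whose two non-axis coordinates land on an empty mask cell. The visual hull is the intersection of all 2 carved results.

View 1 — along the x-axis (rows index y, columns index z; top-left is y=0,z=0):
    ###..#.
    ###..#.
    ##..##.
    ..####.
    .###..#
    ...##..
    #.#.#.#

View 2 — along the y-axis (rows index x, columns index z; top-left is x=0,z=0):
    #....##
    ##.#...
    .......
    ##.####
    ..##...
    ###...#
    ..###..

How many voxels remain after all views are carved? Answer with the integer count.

start: 7×7×7 = 343 voxels
V1 x: intersect with YZ mask (26 set) -- 182 left
V2 y: intersect with XZ mask (21 set) -- 77 left

77 voxels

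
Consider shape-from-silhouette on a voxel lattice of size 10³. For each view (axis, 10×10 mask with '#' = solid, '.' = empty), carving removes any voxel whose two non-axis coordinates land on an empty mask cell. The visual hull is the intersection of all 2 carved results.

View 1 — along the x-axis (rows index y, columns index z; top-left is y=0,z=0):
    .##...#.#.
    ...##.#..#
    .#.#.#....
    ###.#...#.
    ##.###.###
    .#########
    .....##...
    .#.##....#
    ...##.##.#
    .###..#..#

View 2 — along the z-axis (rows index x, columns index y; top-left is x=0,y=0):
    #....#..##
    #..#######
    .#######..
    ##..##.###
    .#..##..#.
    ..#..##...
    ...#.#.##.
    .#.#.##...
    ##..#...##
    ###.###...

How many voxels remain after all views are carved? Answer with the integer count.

voxel count = 278

initial block: 10^3 = 1000
V1 x: intersect with YZ mask (49 set) -- 490 left
V2 z: intersect with XY mask (52 set) -- 278 left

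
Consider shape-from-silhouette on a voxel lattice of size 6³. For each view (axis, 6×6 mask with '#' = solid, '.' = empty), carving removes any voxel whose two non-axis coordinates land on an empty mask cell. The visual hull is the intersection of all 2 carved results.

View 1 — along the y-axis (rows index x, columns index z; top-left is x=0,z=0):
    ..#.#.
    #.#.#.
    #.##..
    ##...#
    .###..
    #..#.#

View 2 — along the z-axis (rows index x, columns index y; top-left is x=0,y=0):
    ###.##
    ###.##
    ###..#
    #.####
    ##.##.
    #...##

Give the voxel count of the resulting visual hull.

remaining voxels: 73

before carving: 216 voxels (6×6×6)
  1. axis=1 (XZ plane), |mask|=17  ⇒  voxels=102
  2. axis=2 (XY plane), |mask|=26  ⇒  voxels=73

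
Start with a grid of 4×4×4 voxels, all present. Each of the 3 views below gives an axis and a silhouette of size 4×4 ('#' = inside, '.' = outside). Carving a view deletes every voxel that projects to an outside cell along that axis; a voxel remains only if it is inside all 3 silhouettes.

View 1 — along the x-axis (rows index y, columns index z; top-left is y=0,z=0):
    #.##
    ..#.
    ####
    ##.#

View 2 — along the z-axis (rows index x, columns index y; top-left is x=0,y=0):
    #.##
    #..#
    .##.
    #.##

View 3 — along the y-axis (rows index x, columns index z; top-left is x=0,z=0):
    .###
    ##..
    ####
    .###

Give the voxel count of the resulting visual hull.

start: 4×4×4 = 64 voxels
after view 1 [x-axis, 11 of 16 cells solid] → remaining = 44
after view 2 [z-axis, 10 of 16 cells solid] → remaining = 31
after view 3 [y-axis, 12 of 16 cells solid] → remaining = 22

remaining voxels: 22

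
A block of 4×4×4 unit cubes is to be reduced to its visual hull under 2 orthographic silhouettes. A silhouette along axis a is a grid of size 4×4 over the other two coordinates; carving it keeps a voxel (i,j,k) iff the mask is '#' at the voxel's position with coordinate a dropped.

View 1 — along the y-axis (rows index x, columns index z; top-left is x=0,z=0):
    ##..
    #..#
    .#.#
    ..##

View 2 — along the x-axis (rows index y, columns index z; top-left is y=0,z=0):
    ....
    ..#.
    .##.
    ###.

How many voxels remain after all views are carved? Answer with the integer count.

initial block: 4^3 = 64
step 1: project along y, AND mask (8/16) → |grid| = 32
step 2: project along x, AND mask (6/16) → |grid| = 9

|visual hull| = 9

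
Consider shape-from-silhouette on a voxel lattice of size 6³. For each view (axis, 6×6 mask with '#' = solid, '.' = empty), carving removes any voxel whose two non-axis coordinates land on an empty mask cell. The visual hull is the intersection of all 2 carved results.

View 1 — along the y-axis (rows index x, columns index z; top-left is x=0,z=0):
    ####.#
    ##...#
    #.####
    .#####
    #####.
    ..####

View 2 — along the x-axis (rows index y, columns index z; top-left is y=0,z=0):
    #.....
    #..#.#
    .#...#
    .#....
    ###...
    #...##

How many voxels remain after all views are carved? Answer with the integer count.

initial block: 6^3 = 216
  1. axis=1 (XZ plane), |mask|=27  ⇒  voxels=162
  2. axis=0 (YZ plane), |mask|=13  ⇒  voxels=57

voxel count = 57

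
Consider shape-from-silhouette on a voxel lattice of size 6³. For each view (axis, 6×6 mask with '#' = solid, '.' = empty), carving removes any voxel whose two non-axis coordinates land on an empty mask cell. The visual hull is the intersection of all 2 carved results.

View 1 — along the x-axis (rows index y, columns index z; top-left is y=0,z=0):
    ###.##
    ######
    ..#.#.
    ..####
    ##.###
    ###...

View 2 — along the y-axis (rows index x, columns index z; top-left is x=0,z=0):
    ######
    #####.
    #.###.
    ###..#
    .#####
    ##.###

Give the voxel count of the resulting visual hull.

before carving: 216 voxels (6×6×6)
carve view 1 (along x, YZ-mask fill 25/36): 150 voxels remain
carve view 2 (along y, XZ-mask fill 29/36): 121 voxels remain

121 voxels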